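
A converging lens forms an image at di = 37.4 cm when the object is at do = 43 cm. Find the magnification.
M = −di/do = -0.8698 (inverted image)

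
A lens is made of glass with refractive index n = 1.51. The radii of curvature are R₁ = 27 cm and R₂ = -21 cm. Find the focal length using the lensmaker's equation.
1/f = (n − 1)(1/R₁ − 1/R₂) → f = 23.16 cm (converging lens)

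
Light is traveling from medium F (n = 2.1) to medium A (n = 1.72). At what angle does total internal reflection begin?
θc = arcsin(n₂/n₁) = 54.99°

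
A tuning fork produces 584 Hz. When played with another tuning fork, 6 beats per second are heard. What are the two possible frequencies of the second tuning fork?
f₂ = 584 ± 6 Hz → 590 Hz or 578 Hz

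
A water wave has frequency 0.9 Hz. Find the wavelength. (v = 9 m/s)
λ = v/f = 10 m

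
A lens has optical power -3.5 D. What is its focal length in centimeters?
f = 1/P = -28.57 cm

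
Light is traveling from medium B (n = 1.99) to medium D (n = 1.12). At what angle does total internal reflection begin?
θc = arcsin(n₂/n₁) = 34.25°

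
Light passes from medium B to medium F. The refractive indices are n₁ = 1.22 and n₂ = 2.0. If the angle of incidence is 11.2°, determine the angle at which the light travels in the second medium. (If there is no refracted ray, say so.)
sin θ₂ = (n₁/n₂)·sin θ₁ = 0.1185 → θ₂ = 6.805°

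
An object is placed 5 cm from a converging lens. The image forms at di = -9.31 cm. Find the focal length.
1/f = 1/do + 1/di → f = 10.8 cm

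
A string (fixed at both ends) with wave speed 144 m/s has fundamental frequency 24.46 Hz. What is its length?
L = v/(2f₁) = 2.944 m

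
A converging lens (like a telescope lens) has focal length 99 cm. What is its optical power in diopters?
P = 1/f = 1.01 D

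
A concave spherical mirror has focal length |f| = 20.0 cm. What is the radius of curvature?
R = 2|f| = 40 cm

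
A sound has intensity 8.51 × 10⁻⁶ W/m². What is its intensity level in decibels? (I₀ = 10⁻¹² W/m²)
β = 10·log₁₀(I/I₀) = 69.3 dB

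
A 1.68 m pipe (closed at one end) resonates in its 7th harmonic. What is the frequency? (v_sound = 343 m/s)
fₙ = nv/(4L) = 357.3 Hz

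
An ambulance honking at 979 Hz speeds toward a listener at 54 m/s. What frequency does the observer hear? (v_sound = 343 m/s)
f_obs = f·v/(v − v_s) = 1162 Hz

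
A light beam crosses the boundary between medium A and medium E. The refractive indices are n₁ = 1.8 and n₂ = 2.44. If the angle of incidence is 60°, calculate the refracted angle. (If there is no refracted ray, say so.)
sin θ₂ = (n₁/n₂)·sin θ₁ = 0.6389 → θ₂ = 39.71°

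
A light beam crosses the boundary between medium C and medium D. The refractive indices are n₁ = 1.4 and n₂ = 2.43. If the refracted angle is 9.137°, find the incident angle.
sin θ₁ = (n₂/n₁)·sin θ₂ → θ₁ = 16°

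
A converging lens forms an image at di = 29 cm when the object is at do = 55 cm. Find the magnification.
M = −di/do = -0.5273 (inverted image)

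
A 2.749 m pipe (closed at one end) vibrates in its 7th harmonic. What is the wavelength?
λₙ = 4L/n = 1.571 m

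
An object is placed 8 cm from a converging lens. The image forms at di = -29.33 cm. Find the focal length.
1/f = 1/do + 1/di → f = 11 cm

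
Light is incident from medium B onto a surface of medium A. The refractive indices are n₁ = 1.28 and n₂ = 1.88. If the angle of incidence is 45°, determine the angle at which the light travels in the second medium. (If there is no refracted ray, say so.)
sin θ₂ = (n₁/n₂)·sin θ₁ = 0.4814 → θ₂ = 28.78°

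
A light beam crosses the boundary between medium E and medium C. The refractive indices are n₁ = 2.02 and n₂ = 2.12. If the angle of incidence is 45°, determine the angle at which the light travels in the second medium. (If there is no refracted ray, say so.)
sin θ₂ = (n₁/n₂)·sin θ₁ = 0.6738 → θ₂ = 42.36°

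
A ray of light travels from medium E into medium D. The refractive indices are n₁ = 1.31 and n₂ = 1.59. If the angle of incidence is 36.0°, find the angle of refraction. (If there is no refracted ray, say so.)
sin θ₂ = (n₁/n₂)·sin θ₁ = 0.4843 → θ₂ = 28.97°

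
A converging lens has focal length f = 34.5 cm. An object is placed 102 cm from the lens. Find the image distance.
1/di = 1/f − 1/do → di = 52.13 cm (real image)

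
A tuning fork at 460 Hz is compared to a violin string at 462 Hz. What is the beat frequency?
2 Hz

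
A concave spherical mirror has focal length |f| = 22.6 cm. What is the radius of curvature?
R = 2|f| = 45.2 cm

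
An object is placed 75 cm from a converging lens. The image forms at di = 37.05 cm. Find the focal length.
1/f = 1/do + 1/di → f = 24.8 cm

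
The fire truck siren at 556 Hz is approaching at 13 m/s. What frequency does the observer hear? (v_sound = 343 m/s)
f_obs = f·v/(v − v_s) = 577.9 Hz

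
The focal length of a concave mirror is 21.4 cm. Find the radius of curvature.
R = 2|f| = 42.8 cm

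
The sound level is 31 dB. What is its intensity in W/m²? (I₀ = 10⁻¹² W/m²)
I = I₀·10^(β/10) = 1.26 × 10⁻⁹ W/m²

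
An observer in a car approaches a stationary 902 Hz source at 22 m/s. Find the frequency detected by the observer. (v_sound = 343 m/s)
f_obs = f·(v + v_o)/v = 959.9 Hz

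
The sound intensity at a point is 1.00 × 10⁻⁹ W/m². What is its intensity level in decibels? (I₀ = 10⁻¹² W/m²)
β = 10·log₁₀(I/I₀) = 30 dB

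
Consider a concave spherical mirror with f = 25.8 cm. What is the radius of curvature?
R = 2|f| = 51.6 cm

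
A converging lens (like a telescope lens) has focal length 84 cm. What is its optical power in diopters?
P = 1/f = 1.19 D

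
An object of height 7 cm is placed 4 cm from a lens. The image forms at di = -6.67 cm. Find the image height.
hi = (-di/do) × ho = 11.67 cm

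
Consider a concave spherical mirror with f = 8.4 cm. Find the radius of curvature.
R = 2|f| = 16.8 cm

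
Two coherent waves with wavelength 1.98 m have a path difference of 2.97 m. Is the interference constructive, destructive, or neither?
destructive — path difference = 1.5λ, an odd multiple of λ/2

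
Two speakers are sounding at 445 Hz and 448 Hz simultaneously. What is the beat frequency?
3 Hz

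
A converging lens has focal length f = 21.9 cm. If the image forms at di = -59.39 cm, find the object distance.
1/do = 1/f − 1/di → do = 16 cm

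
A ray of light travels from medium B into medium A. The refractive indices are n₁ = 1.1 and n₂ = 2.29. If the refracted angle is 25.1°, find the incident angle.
sin θ₁ = (n₂/n₁)·sin θ₂ → θ₁ = 62.02°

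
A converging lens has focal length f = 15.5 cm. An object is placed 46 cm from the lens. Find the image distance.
1/di = 1/f − 1/do → di = 23.38 cm (real image)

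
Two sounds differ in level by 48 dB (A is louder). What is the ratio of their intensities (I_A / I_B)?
I_A/I_B = 10^(Δβ/10) = 63100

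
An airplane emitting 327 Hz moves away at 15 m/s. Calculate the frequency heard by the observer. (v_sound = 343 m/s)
f_obs = f·v/(v + v_s) = 313.3 Hz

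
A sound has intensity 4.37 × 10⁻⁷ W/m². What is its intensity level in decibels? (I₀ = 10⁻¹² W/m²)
β = 10·log₁₀(I/I₀) = 56.4 dB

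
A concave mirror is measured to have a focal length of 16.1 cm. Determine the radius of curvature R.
R = 2|f| = 32.2 cm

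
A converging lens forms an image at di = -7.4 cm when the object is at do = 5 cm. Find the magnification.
M = −di/do = 1.48 (upright image)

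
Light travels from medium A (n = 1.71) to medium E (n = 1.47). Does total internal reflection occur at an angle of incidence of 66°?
θc = arcsin(n₂/n₁) = 59.28°; 66° > θc, so yes — total internal reflection.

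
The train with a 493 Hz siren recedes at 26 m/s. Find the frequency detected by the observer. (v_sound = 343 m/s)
f_obs = f·v/(v + v_s) = 458.3 Hz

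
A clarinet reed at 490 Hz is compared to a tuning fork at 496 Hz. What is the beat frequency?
6 Hz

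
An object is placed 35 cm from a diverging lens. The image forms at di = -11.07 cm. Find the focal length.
1/f = 1/do + 1/di → f = -16.19 cm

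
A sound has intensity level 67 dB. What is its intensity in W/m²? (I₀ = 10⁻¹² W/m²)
I = I₀·10^(β/10) = 5.01 × 10⁻⁶ W/m²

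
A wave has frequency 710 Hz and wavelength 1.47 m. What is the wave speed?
v = fλ = 1044 m/s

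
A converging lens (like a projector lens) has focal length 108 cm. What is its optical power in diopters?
P = 1/f = 0.9259 D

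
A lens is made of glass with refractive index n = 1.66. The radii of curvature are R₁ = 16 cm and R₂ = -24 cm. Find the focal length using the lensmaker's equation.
1/f = (n − 1)(1/R₁ − 1/R₂) → f = 14.55 cm (converging lens)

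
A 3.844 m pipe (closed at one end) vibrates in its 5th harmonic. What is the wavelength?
λₙ = 4L/n = 3.075 m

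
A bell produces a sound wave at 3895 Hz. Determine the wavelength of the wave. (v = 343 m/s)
λ = v/f = 0.08806 m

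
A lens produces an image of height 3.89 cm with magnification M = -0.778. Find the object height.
ho = |hi|/|M| = 5 cm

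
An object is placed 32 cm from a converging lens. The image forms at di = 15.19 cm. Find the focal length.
1/f = 1/do + 1/di → f = 10.3 cm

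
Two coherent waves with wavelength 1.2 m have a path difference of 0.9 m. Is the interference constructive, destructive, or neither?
neither (partial) — path difference = 0.75λ, neither a whole number of wavelengths nor an odd multiple of λ/2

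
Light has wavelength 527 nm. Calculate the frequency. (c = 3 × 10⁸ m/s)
f = c/λ = 5.693 × 10¹⁴ Hz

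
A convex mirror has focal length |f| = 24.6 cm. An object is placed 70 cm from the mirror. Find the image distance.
f = −24.6 cm (convex); 1/di = 1/f − 1/do → di = -18.2 cm (virtual image, behind mirror)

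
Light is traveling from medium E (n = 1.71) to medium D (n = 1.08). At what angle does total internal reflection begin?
θc = arcsin(n₂/n₁) = 39.17°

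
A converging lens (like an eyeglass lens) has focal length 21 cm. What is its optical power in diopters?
P = 1/f = 4.762 D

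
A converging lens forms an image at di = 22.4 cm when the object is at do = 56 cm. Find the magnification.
M = −di/do = -0.4 (inverted image)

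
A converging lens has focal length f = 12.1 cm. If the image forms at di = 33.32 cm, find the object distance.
1/do = 1/f − 1/di → do = 19 cm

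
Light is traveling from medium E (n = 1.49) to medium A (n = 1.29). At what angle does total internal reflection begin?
θc = arcsin(n₂/n₁) = 59.97°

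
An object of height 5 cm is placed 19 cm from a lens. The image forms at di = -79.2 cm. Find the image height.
hi = (-di/do) × ho = 20.84 cm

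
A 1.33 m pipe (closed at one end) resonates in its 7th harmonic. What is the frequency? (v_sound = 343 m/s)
fₙ = nv/(4L) = 451.3 Hz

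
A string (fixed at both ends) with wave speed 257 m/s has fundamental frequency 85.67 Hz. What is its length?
L = v/(2f₁) = 1.5 m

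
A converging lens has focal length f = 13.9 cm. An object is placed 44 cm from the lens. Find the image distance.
1/di = 1/f − 1/do → di = 20.32 cm (real image)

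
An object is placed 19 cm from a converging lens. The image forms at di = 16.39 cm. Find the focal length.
1/f = 1/do + 1/di → f = 8.799 cm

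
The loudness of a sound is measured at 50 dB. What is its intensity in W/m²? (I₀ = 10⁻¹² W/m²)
I = I₀·10^(β/10) = 1.00 × 10⁻⁷ W/m²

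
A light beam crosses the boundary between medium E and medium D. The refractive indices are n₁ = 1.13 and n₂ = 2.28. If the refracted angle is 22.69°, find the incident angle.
sin θ₁ = (n₂/n₁)·sin θ₂ → θ₁ = 51.11°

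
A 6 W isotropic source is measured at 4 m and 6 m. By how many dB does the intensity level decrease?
Δβ = 20·log₁₀(r₂/r₁) = 3.522 dB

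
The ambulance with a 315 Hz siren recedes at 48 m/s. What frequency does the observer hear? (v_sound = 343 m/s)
f_obs = f·v/(v + v_s) = 276.3 Hz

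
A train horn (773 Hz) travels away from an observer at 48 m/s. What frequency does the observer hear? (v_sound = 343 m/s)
f_obs = f·v/(v + v_s) = 678.1 Hz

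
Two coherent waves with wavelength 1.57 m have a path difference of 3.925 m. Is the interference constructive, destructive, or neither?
destructive — path difference = 2.5λ, an odd multiple of λ/2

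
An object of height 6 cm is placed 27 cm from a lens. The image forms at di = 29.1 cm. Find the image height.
hi = (-di/do) × ho = -6.467 cm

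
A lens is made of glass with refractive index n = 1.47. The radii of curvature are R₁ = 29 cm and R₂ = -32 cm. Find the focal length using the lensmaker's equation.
1/f = (n − 1)(1/R₁ − 1/R₂) → f = 32.37 cm (converging lens)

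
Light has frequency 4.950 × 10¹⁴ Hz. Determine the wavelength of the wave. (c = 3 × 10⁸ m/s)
λ = c/f = 606.1 nm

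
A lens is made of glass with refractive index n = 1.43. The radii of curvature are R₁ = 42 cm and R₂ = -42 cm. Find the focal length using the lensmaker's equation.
1/f = (n − 1)(1/R₁ − 1/R₂) → f = 48.84 cm (converging lens)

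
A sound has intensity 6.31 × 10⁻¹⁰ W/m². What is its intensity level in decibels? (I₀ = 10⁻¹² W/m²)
β = 10·log₁₀(I/I₀) = 28 dB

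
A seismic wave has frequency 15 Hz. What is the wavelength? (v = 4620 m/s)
λ = v/f = 308 m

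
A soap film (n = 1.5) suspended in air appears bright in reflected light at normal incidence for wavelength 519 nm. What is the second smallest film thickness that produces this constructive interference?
2nt = (m − ½)λ with m = 2 → t = (m − ½)λ/(2n) = 259.5 nm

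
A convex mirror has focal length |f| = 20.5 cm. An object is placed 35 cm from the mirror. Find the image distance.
f = −20.5 cm (convex); 1/di = 1/f − 1/do → di = -12.93 cm (virtual image, behind mirror)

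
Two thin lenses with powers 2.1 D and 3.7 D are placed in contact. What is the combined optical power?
P_total = P₁ + P₂ = 5.8 D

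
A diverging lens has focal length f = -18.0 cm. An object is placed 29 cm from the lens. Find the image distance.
1/di = 1/f − 1/do → di = -11.11 cm (virtual image)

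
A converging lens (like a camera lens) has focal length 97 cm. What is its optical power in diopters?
P = 1/f = 1.031 D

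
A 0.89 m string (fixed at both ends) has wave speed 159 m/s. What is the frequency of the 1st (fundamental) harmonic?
fₙ = nv/(2L) = 89.33 Hz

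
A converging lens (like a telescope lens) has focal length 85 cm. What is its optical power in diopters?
P = 1/f = 1.176 D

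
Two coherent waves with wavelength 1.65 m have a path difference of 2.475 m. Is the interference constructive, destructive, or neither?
destructive — path difference = 1.5λ, an odd multiple of λ/2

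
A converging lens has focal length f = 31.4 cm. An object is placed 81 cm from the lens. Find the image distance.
1/di = 1/f − 1/do → di = 51.28 cm (real image)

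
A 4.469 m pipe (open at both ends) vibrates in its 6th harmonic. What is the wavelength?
λₙ = 2L/n = 1.49 m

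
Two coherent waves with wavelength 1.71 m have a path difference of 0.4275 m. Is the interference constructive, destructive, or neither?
neither (partial) — path difference = 0.25λ, neither a whole number of wavelengths nor an odd multiple of λ/2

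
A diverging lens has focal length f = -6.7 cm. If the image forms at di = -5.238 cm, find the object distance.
1/do = 1/f − 1/di → do = 24 cm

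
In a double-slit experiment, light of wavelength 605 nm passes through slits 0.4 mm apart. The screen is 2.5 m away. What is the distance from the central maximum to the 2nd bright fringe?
y = mλL/d = 7.563 mm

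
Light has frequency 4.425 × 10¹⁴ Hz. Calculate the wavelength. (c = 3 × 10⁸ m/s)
λ = c/f = 678 nm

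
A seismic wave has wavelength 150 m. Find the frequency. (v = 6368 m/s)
f = v/λ = 42.45 Hz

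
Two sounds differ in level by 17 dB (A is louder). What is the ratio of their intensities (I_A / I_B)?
I_A/I_B = 10^(Δβ/10) = 50.12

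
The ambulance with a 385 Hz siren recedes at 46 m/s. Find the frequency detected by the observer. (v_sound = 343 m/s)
f_obs = f·v/(v + v_s) = 339.5 Hz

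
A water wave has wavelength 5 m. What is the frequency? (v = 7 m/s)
f = v/λ = 1.4 Hz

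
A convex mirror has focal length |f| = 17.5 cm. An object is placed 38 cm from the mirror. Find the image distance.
f = −17.5 cm (convex); 1/di = 1/f − 1/do → di = -11.98 cm (virtual image, behind mirror)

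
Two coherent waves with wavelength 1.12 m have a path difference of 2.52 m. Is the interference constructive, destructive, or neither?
neither (partial) — path difference = 2.25λ, neither a whole number of wavelengths nor an odd multiple of λ/2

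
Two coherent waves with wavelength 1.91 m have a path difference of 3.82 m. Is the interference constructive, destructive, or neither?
constructive — path difference = 2λ, a whole number of wavelengths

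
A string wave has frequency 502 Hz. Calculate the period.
T = 1/f = 0.001992 s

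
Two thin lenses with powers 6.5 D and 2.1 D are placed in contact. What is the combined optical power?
P_total = P₁ + P₂ = 8.6 D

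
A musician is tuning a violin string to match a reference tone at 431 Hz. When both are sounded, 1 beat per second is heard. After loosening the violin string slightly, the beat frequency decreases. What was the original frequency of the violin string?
432 Hz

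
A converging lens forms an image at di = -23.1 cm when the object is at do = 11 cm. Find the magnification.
M = −di/do = 2.1 (upright image)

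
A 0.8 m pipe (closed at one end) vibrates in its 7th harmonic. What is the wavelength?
λₙ = 4L/n = 0.4571 m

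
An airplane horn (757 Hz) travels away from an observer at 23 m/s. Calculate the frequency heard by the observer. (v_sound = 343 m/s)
f_obs = f·v/(v + v_s) = 709.4 Hz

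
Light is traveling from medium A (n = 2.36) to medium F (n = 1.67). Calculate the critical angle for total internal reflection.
θc = arcsin(n₂/n₁) = 45.04°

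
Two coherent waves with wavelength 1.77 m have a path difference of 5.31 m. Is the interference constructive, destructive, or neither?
constructive — path difference = 3λ, a whole number of wavelengths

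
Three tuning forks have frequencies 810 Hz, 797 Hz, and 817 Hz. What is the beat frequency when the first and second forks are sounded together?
13 Hz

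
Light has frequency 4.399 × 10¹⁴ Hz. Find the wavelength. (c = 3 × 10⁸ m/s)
λ = c/f = 682 nm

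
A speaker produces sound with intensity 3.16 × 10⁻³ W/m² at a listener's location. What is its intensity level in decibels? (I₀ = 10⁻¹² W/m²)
β = 10·log₁₀(I/I₀) = 95 dB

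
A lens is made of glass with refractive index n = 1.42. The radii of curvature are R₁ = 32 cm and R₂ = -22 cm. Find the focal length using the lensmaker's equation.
1/f = (n − 1)(1/R₁ − 1/R₂) → f = 31.04 cm (converging lens)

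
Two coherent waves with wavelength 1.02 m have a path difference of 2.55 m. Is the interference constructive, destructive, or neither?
destructive — path difference = 2.5λ, an odd multiple of λ/2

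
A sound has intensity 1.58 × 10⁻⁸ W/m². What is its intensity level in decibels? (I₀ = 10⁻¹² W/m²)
β = 10·log₁₀(I/I₀) = 41.99 dB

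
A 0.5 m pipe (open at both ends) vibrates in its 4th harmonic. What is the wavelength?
λₙ = 2L/n = 0.25 m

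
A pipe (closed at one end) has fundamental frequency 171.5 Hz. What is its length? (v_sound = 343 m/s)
L = v/(4f₁) = 0.5 m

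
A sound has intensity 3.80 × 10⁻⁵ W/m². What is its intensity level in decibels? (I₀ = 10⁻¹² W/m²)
β = 10·log₁₀(I/I₀) = 75.8 dB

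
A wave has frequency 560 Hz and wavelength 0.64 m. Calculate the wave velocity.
v = fλ = 358.4 m/s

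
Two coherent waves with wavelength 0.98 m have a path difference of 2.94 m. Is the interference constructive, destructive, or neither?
constructive — path difference = 3λ, a whole number of wavelengths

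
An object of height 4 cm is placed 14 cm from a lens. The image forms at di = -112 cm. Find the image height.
hi = (-di/do) × ho = 32 cm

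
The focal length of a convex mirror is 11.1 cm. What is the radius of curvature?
R = 2|f| = 22.2 cm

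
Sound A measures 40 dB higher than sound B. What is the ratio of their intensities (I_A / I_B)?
I_A/I_B = 10^(Δβ/10) = 10000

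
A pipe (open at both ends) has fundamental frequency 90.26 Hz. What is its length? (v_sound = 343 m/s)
L = v/(2f₁) = 1.9 m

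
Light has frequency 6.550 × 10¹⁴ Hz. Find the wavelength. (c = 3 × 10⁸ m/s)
λ = c/f = 458 nm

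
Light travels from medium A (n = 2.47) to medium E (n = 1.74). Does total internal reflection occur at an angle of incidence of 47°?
θc = arcsin(n₂/n₁) = 44.79°; 47° > θc, so yes — total internal reflection.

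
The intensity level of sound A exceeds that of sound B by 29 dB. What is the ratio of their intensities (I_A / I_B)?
I_A/I_B = 10^(Δβ/10) = 794.3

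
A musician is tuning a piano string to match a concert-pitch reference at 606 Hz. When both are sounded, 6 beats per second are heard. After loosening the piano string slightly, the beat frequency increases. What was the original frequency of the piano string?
600 Hz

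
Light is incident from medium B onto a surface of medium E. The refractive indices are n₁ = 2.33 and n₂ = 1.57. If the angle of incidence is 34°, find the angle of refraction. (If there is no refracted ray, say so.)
sin θ₂ = (n₁/n₂)·sin θ₁ = 0.8299 → θ₂ = 56.09°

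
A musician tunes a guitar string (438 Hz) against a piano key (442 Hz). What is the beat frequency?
4 Hz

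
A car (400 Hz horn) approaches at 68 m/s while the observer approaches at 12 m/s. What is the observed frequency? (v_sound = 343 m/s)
f_obs = f·(v + v_o)/(v − v_s) = 516.4 Hz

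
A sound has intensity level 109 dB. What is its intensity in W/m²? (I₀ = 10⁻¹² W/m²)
I = I₀·10^(β/10) = 7.94 × 10⁻² W/m²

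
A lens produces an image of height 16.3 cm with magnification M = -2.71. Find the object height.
ho = |hi|/|M| = 6.015 cm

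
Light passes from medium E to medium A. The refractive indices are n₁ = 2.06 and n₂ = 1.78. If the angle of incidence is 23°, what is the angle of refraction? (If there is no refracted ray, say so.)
sin θ₂ = (n₁/n₂)·sin θ₁ = 0.4522 → θ₂ = 26.88°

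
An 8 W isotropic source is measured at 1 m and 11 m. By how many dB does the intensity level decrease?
Δβ = 20·log₁₀(r₂/r₁) = 20.83 dB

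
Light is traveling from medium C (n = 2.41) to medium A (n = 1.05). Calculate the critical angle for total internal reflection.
θc = arcsin(n₂/n₁) = 25.83°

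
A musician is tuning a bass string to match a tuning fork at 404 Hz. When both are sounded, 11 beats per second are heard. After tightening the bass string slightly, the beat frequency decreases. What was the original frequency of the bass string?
393 Hz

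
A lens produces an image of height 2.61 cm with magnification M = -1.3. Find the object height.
ho = |hi|/|M| = 2.008 cm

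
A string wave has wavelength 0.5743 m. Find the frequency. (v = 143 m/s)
f = v/λ = 249 Hz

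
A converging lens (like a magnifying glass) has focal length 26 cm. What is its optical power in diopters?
P = 1/f = 3.846 D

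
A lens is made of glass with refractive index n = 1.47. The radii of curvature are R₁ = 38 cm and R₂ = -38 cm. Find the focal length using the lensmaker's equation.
1/f = (n − 1)(1/R₁ − 1/R₂) → f = 40.43 cm (converging lens)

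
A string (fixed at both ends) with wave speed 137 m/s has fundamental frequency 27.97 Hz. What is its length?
L = v/(2f₁) = 2.449 m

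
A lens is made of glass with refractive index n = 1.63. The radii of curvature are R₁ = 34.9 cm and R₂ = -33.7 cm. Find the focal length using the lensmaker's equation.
1/f = (n − 1)(1/R₁ − 1/R₂) → f = 27.21 cm (converging lens)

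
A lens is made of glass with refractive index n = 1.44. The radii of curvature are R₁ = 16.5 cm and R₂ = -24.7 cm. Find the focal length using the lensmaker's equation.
1/f = (n − 1)(1/R₁ − 1/R₂) → f = 22.48 cm (converging lens)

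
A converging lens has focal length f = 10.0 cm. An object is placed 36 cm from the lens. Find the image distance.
1/di = 1/f − 1/do → di = 13.85 cm (real image)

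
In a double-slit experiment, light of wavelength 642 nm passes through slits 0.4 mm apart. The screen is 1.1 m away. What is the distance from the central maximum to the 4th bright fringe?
y = mλL/d = 7.062 mm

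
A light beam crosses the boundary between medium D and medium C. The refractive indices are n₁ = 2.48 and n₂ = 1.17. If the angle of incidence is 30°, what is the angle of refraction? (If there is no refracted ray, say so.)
sin θ₂ = (n₁/n₂)·sin θ₁ = 1.06 > 1, so there is no refracted ray — the light undergoes total internal reflection.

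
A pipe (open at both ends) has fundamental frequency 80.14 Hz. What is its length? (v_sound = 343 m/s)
L = v/(2f₁) = 2.14 m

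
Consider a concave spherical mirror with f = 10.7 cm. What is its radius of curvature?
R = 2|f| = 21.4 cm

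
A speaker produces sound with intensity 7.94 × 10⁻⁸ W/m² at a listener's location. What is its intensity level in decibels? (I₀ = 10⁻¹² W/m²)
β = 10·log₁₀(I/I₀) = 49 dB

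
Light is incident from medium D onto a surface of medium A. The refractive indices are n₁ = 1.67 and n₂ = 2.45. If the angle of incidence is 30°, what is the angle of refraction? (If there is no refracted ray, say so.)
sin θ₂ = (n₁/n₂)·sin θ₁ = 0.3408 → θ₂ = 19.93°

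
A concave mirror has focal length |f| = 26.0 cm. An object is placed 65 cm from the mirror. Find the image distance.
f = +26.0 cm (concave); 1/di = 1/f − 1/do → di = 43.33 cm (real image, in front of mirror)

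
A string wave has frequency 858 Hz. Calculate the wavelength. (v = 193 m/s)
λ = v/f = 0.2249 m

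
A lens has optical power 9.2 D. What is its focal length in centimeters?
f = 1/P = 10.87 cm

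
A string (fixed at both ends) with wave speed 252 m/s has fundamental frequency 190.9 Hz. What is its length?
L = v/(2f₁) = 0.66 m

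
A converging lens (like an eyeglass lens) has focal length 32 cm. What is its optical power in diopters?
P = 1/f = 3.125 D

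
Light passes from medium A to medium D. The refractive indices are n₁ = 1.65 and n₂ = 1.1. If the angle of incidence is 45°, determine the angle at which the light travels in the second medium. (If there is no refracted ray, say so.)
sin θ₂ = (n₁/n₂)·sin θ₁ = 1.061 > 1, so there is no refracted ray — the light undergoes total internal reflection.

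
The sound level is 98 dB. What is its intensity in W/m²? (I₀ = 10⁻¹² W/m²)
I = I₀·10^(β/10) = 6.31 × 10⁻³ W/m²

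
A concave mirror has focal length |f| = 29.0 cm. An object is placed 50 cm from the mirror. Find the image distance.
f = +29.0 cm (concave); 1/di = 1/f − 1/do → di = 69.05 cm (real image, in front of mirror)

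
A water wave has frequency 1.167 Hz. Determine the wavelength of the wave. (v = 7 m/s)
λ = v/f = 5.998 m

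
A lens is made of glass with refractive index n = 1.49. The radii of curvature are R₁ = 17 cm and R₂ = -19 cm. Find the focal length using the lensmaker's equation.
1/f = (n − 1)(1/R₁ − 1/R₂) → f = 18.31 cm (converging lens)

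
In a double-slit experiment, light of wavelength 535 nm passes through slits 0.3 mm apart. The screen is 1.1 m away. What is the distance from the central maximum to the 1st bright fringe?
y = mλL/d = 1.962 mm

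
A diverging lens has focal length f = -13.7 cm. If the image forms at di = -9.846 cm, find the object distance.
1/do = 1/f − 1/di → do = 35 cm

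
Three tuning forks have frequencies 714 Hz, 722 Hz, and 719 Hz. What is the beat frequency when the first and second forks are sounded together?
8 Hz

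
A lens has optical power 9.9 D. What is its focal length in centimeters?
f = 1/P = 10.1 cm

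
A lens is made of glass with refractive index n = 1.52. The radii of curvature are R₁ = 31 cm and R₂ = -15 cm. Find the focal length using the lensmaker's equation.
1/f = (n − 1)(1/R₁ − 1/R₂) → f = 19.44 cm (converging lens)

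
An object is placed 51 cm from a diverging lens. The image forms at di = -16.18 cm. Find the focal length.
1/f = 1/do + 1/di → f = -23.7 cm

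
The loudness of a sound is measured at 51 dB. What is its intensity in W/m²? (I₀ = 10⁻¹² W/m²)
I = I₀·10^(β/10) = 1.26 × 10⁻⁷ W/m²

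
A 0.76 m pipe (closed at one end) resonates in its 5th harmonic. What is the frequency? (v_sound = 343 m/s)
fₙ = nv/(4L) = 564.1 Hz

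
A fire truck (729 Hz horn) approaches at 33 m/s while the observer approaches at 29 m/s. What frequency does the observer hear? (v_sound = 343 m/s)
f_obs = f·(v + v_o)/(v − v_s) = 874.8 Hz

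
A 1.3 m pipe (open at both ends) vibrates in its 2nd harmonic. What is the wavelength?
λₙ = 2L/n = 1.3 m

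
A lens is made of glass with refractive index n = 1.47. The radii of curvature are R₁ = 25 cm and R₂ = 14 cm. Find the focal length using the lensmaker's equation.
1/f = (n − 1)(1/R₁ − 1/R₂) → f = -67.7 cm (diverging lens)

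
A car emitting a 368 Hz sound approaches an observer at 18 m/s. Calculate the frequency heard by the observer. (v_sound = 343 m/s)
f_obs = f·v/(v − v_s) = 388.4 Hz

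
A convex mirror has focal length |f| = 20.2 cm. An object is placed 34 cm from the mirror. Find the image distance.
f = −20.2 cm (convex); 1/di = 1/f − 1/do → di = -12.67 cm (virtual image, behind mirror)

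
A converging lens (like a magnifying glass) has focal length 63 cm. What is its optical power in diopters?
P = 1/f = 1.587 D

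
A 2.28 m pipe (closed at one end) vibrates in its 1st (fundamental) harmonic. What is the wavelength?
λₙ = 4L/n = 9.12 m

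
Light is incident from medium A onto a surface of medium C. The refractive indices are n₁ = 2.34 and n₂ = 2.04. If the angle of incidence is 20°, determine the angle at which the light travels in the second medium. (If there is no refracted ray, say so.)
sin θ₂ = (n₁/n₂)·sin θ₁ = 0.3923 → θ₂ = 23.1°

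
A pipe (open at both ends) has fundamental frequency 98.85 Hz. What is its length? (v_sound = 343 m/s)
L = v/(2f₁) = 1.735 m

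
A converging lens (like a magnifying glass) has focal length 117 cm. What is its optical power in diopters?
P = 1/f = 0.8547 D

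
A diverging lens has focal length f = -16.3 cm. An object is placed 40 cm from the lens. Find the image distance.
1/di = 1/f − 1/do → di = -11.58 cm (virtual image)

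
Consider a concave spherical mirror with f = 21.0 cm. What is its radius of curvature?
R = 2|f| = 42 cm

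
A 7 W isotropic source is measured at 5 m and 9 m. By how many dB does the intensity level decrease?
Δβ = 20·log₁₀(r₂/r₁) = 5.105 dB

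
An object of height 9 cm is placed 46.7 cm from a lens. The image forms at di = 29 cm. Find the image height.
hi = (-di/do) × ho = -5.589 cm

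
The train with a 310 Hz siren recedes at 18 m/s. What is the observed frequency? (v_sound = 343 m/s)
f_obs = f·v/(v + v_s) = 294.5 Hz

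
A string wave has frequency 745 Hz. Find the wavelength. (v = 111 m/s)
λ = v/f = 0.149 m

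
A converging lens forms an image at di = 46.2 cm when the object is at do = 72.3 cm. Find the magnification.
M = −di/do = -0.639 (inverted image)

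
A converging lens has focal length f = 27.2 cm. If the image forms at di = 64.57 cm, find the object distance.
1/do = 1/f − 1/di → do = 47 cm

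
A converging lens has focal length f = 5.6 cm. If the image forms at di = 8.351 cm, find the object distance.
1/do = 1/f − 1/di → do = 17 cm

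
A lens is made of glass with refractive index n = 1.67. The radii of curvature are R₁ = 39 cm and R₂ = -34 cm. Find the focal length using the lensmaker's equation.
1/f = (n − 1)(1/R₁ − 1/R₂) → f = 27.11 cm (converging lens)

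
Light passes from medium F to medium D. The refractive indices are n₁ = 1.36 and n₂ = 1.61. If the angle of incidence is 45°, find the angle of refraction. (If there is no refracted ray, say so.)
sin θ₂ = (n₁/n₂)·sin θ₁ = 0.5973 → θ₂ = 36.68°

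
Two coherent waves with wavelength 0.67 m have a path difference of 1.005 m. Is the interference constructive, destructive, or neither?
destructive — path difference = 1.5λ, an odd multiple of λ/2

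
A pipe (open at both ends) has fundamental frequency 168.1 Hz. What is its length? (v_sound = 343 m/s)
L = v/(2f₁) = 1.02 m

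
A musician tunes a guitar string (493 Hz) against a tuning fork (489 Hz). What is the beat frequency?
4 Hz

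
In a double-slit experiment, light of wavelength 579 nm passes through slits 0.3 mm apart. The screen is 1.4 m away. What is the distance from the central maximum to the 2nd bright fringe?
y = mλL/d = 5.404 mm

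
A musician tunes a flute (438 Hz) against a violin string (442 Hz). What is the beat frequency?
4 Hz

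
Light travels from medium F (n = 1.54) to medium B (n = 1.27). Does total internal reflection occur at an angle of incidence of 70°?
θc = arcsin(n₂/n₁) = 55.56°; 70° > θc, so yes — total internal reflection.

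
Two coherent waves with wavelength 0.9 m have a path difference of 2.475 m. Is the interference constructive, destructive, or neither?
neither (partial) — path difference = 2.75λ, neither a whole number of wavelengths nor an odd multiple of λ/2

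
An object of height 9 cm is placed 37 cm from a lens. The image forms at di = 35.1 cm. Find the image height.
hi = (-di/do) × ho = -8.538 cm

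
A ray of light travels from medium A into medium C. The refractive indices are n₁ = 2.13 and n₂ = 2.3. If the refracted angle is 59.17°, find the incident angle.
sin θ₁ = (n₂/n₁)·sin θ₂ → θ₁ = 68.01°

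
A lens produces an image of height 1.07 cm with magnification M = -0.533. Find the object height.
ho = |hi|/|M| = 2.008 cm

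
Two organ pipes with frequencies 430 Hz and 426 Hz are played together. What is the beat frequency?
4 Hz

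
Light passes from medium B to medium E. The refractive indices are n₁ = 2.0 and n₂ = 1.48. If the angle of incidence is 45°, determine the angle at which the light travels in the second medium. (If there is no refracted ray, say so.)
sin θ₂ = (n₁/n₂)·sin θ₁ = 0.9555 → θ₂ = 72.85°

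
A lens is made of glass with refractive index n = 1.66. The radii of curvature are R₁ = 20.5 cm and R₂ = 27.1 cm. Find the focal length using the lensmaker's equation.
1/f = (n − 1)(1/R₁ − 1/R₂) → f = 127.5 cm (converging lens)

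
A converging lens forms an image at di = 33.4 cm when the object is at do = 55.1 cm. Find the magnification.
M = −di/do = -0.6062 (inverted image)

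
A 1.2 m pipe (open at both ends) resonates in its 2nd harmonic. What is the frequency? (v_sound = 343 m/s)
fₙ = nv/(2L) = 285.8 Hz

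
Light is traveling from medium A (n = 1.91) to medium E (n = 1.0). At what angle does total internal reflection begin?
θc = arcsin(n₂/n₁) = 31.57°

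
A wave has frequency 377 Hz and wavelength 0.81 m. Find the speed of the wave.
v = fλ = 305.4 m/s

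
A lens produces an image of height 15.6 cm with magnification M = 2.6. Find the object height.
ho = |hi|/|M| = 6 cm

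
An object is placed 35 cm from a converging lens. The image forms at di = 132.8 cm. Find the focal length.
1/f = 1/do + 1/di → f = 27.7 cm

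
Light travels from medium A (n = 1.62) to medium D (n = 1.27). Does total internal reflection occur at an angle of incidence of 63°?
θc = arcsin(n₂/n₁) = 51.62°; 63° > θc, so yes — total internal reflection.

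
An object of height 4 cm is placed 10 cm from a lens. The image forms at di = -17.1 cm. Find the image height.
hi = (-di/do) × ho = 6.84 cm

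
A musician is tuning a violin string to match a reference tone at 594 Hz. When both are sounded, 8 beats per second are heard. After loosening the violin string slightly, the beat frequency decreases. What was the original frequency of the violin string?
602 Hz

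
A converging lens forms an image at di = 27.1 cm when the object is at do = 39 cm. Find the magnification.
M = −di/do = -0.6949 (inverted image)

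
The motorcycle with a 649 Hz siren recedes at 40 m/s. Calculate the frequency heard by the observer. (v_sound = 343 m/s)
f_obs = f·v/(v + v_s) = 581.2 Hz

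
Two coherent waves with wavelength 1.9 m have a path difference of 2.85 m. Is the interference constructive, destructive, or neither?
destructive — path difference = 1.5λ, an odd multiple of λ/2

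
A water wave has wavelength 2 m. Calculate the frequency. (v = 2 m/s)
f = v/λ = 1 Hz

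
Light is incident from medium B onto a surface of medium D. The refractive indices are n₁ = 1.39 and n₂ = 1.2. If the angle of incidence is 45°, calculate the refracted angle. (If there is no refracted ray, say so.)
sin θ₂ = (n₁/n₂)·sin θ₁ = 0.8191 → θ₂ = 54.99°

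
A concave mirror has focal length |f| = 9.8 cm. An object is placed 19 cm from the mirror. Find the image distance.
f = +9.8 cm (concave); 1/di = 1/f − 1/do → di = 20.24 cm (real image, in front of mirror)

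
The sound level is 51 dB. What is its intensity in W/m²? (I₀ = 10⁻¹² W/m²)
I = I₀·10^(β/10) = 1.26 × 10⁻⁷ W/m²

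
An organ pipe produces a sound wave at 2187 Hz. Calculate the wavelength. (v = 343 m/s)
λ = v/f = 0.1568 m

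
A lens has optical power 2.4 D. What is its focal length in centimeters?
f = 1/P = 41.67 cm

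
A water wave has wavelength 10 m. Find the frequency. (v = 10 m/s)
f = v/λ = 1 Hz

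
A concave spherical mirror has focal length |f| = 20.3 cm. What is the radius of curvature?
R = 2|f| = 40.6 cm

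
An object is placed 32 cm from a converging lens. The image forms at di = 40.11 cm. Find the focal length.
1/f = 1/do + 1/di → f = 17.8 cm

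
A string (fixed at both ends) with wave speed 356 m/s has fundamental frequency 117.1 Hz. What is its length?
L = v/(2f₁) = 1.52 m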